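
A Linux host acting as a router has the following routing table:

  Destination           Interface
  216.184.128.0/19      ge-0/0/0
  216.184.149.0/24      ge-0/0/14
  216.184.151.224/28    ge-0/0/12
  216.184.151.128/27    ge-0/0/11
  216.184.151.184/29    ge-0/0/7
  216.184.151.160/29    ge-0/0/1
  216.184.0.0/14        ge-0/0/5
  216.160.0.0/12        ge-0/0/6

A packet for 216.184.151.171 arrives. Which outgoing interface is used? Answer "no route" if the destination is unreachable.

ge-0/0/0

Routes whose prefix contains 216.184.151.171:
  216.184.0.0/14 (216.184.0.0 - 216.187.255.255) -> ge-0/0/5
  216.184.128.0/19 (216.184.128.0 - 216.184.159.255) -> ge-0/0/0
More-specific entries that do NOT match:
  216.184.151.184/29 (216.184.151.184 - 216.184.151.191) does not contain 216.184.151.171
  216.184.151.160/29 (216.184.151.160 - 216.184.151.167) does not contain 216.184.151.171
  216.184.151.224/28 (216.184.151.224 - 216.184.151.239) does not contain 216.184.151.171
  216.184.151.128/27 (216.184.151.128 - 216.184.151.159) does not contain 216.184.151.171
  216.184.149.0/24 (216.184.149.0 - 216.184.149.255) does not contain 216.184.151.171
Longest matching prefix is /19 -> interface ge-0/0/0.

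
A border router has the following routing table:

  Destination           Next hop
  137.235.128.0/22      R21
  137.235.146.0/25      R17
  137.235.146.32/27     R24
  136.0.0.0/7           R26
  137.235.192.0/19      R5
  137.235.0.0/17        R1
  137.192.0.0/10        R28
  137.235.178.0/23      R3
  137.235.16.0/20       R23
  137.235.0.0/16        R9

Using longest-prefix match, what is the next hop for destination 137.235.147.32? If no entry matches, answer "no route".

Routes whose prefix contains 137.235.147.32:
  136.0.0.0/7 (136.0.0.0 - 137.255.255.255) -> R26
  137.192.0.0/10 (137.192.0.0 - 137.255.255.255) -> R28
  137.235.0.0/16 (137.235.0.0 - 137.235.255.255) -> R9
More-specific entries that do NOT match:
  137.235.146.32/27 (137.235.146.32 - 137.235.146.63) does not contain 137.235.147.32
  137.235.146.0/25 (137.235.146.0 - 137.235.146.127) does not contain 137.235.147.32
  137.235.178.0/23 (137.235.178.0 - 137.235.179.255) does not contain 137.235.147.32
  137.235.128.0/22 (137.235.128.0 - 137.235.131.255) does not contain 137.235.147.32
  137.235.16.0/20 (137.235.16.0 - 137.235.31.255) does not contain 137.235.147.32
  137.235.192.0/19 (137.235.192.0 - 137.235.223.255) does not contain 137.235.147.32
  137.235.0.0/17 (137.235.0.0 - 137.235.127.255) does not contain 137.235.147.32
Longest matching prefix is /16 -> next hop R9.

R9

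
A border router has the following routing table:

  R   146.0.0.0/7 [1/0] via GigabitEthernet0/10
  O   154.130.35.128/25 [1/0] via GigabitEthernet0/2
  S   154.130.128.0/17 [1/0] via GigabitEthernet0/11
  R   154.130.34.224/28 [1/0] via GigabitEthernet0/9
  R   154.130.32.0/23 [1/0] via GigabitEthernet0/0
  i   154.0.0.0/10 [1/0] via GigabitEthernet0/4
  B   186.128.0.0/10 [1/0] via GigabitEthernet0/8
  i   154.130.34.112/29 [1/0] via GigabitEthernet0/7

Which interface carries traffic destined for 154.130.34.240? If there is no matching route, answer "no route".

no route

No entry's prefix contains 154.130.34.240; there is no default route.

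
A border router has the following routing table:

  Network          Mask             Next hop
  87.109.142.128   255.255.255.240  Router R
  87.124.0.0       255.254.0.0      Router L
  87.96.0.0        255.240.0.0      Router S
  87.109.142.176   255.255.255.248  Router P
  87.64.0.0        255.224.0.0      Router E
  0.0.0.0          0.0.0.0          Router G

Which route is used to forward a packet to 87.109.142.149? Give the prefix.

87.96.0.0/12

Entries matching 87.109.142.149:
  0.0.0.0/0 (default, matches everything)
  87.96.0.0/12 (87.96.0.0 - 87.111.255.255)
Most specific is 87.96.0.0/12.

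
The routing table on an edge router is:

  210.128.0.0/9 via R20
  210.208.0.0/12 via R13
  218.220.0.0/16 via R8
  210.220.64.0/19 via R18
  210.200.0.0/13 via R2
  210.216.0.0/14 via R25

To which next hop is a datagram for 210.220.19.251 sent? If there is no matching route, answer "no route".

R13

Routes whose prefix contains 210.220.19.251:
  210.128.0.0/9 (210.128.0.0 - 210.255.255.255) -> R20
  210.208.0.0/12 (210.208.0.0 - 210.223.255.255) -> R13
More-specific entries that do NOT match:
  210.220.64.0/19 (210.220.64.0 - 210.220.95.255) does not contain 210.220.19.251
  218.220.0.0/16 (218.220.0.0 - 218.220.255.255) does not contain 210.220.19.251
  210.216.0.0/14 (210.216.0.0 - 210.219.255.255) does not contain 210.220.19.251
  210.200.0.0/13 (210.200.0.0 - 210.207.255.255) does not contain 210.220.19.251
Longest matching prefix is /12 -> next hop R13.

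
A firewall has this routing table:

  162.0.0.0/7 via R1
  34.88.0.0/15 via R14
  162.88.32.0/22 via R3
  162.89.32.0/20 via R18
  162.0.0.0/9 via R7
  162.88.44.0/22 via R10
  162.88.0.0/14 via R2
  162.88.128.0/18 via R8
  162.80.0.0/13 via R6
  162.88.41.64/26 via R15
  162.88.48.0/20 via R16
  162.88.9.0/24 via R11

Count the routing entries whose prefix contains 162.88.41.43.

Prefixes containing 162.88.41.43:
  162.0.0.0/7 (162.0.0.0 - 163.255.255.255)
  162.0.0.0/9 (162.0.0.0 - 162.127.255.255)
  162.88.0.0/14 (162.88.0.0 - 162.91.255.255)
Total matching entries: 3.

3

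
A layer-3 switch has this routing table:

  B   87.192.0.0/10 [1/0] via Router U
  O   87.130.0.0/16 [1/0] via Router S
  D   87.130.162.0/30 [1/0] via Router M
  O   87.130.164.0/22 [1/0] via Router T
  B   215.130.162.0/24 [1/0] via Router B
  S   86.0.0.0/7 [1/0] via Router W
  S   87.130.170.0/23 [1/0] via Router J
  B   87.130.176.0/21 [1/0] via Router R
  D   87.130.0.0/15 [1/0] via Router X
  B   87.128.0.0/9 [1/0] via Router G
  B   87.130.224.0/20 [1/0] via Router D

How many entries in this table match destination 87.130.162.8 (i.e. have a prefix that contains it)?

Prefixes containing 87.130.162.8:
  86.0.0.0/7 (86.0.0.0 - 87.255.255.255)
  87.128.0.0/9 (87.128.0.0 - 87.255.255.255)
  87.130.0.0/15 (87.130.0.0 - 87.131.255.255)
  87.130.0.0/16 (87.130.0.0 - 87.130.255.255)
Total matching entries: 4.

4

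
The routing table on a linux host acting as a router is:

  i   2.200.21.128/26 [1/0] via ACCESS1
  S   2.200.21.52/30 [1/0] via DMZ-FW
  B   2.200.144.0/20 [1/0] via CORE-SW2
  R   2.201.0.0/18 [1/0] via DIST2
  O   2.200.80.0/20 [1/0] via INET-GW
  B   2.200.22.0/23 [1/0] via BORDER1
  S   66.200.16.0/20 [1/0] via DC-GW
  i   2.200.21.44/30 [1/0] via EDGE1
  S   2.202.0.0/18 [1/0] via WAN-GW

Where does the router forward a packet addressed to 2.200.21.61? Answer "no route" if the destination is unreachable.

no route

No entry's prefix contains 2.200.21.61; there is no default route.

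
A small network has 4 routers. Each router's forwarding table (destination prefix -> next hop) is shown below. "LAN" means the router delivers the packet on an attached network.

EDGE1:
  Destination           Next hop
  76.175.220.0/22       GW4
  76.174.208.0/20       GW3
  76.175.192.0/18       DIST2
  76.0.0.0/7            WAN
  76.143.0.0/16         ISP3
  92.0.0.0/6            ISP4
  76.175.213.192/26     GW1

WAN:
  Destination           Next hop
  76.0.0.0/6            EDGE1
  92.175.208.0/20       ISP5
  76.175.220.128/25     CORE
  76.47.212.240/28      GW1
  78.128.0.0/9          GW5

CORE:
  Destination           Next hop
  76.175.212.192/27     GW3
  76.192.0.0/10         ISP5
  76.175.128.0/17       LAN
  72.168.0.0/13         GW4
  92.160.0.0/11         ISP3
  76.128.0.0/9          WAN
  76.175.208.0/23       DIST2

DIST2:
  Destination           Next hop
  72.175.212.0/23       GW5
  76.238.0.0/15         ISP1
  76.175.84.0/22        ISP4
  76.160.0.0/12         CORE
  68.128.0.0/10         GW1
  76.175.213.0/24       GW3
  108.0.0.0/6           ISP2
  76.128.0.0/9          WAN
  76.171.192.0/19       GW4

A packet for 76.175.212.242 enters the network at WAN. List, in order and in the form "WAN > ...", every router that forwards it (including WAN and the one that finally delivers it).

WAN > EDGE1 > DIST2 > CORE

At WAN: longest match for 76.175.212.242 is 76.0.0.0/6 -> EDGE1
At EDGE1: longest match for 76.175.212.242 is 76.175.192.0/18 -> DIST2
At DIST2: longest match for 76.175.212.242 is 76.160.0.0/12 -> CORE
At CORE: longest match for 76.175.212.242 is 76.175.128.0/17 -> LAN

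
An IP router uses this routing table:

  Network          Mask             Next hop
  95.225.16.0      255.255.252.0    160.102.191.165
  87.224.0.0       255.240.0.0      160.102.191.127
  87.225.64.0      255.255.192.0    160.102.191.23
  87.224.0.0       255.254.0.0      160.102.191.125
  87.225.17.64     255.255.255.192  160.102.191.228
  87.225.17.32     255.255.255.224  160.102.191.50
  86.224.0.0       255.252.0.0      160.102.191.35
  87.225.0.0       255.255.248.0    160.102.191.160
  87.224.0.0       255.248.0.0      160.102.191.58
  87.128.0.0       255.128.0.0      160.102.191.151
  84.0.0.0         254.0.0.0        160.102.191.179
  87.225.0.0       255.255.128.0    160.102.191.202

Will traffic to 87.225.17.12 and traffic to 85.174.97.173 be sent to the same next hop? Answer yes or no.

87.225.17.12: longest match 87.225.0.0/17 -> 160.102.191.202
85.174.97.173: longest match 84.0.0.0/7 -> 160.102.191.179

no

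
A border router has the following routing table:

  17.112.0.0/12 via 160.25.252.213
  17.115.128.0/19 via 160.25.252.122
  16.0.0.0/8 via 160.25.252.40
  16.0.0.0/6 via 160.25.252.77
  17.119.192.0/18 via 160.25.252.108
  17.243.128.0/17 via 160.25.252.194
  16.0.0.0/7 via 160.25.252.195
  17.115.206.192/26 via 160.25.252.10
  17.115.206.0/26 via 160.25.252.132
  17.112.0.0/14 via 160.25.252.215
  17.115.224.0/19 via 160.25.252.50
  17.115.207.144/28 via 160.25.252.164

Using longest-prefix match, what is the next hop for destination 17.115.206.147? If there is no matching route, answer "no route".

160.25.252.215

Routes whose prefix contains 17.115.206.147:
  16.0.0.0/6 (16.0.0.0 - 19.255.255.255) -> 160.25.252.77
  16.0.0.0/7 (16.0.0.0 - 17.255.255.255) -> 160.25.252.195
  17.112.0.0/12 (17.112.0.0 - 17.127.255.255) -> 160.25.252.213
  17.112.0.0/14 (17.112.0.0 - 17.115.255.255) -> 160.25.252.215
More-specific entries that do NOT match:
  17.115.207.144/28 (17.115.207.144 - 17.115.207.159) does not contain 17.115.206.147
  17.115.206.192/26 (17.115.206.192 - 17.115.206.255) does not contain 17.115.206.147
  17.115.206.0/26 (17.115.206.0 - 17.115.206.63) does not contain 17.115.206.147
  17.115.128.0/19 (17.115.128.0 - 17.115.159.255) does not contain 17.115.206.147
  17.115.224.0/19 (17.115.224.0 - 17.115.255.255) does not contain 17.115.206.147
  17.119.192.0/18 (17.119.192.0 - 17.119.255.255) does not contain 17.115.206.147
  17.243.128.0/17 (17.243.128.0 - 17.243.255.255) does not contain 17.115.206.147
Longest matching prefix is /14 -> next hop 160.25.252.215.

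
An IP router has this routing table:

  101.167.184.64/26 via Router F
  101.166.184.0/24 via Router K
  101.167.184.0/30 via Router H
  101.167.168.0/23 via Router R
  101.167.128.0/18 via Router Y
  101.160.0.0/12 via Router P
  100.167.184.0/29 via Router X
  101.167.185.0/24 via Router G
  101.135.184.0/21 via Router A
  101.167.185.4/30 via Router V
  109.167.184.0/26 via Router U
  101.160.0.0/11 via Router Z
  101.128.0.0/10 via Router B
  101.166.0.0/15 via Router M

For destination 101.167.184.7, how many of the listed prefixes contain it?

5

Prefixes containing 101.167.184.7:
  101.128.0.0/10 (101.128.0.0 - 101.191.255.255)
  101.160.0.0/11 (101.160.0.0 - 101.191.255.255)
  101.160.0.0/12 (101.160.0.0 - 101.175.255.255)
  101.166.0.0/15 (101.166.0.0 - 101.167.255.255)
  101.167.128.0/18 (101.167.128.0 - 101.167.191.255)
Total matching entries: 5.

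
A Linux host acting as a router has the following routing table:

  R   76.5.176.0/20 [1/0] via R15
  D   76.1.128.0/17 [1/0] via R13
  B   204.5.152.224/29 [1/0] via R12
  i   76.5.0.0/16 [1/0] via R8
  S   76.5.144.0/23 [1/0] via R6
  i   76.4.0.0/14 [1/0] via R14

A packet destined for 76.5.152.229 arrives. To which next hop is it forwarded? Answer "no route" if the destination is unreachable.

Routes whose prefix contains 76.5.152.229:
  76.4.0.0/14 (76.4.0.0 - 76.7.255.255) -> R14
  76.5.0.0/16 (76.5.0.0 - 76.5.255.255) -> R8
More-specific entries that do NOT match:
  204.5.152.224/29 (204.5.152.224 - 204.5.152.231) does not contain 76.5.152.229
  76.5.144.0/23 (76.5.144.0 - 76.5.145.255) does not contain 76.5.152.229
  76.5.176.0/20 (76.5.176.0 - 76.5.191.255) does not contain 76.5.152.229
  76.1.128.0/17 (76.1.128.0 - 76.1.255.255) does not contain 76.5.152.229
Longest matching prefix is /16 -> next hop R8.

R8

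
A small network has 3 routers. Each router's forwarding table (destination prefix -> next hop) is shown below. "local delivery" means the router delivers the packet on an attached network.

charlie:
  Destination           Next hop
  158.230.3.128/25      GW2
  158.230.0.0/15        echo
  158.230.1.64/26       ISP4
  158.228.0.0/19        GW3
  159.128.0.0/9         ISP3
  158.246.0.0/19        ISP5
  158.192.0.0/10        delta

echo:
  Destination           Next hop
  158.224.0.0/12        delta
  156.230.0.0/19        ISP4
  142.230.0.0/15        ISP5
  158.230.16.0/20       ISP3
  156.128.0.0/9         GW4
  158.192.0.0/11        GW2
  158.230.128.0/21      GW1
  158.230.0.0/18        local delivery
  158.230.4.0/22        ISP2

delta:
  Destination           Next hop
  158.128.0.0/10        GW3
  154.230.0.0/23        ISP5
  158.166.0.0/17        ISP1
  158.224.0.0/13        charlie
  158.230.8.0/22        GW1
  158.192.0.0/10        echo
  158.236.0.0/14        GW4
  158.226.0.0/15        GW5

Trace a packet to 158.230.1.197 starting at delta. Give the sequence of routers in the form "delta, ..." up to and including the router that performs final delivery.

delta, charlie, echo

At delta: longest match for 158.230.1.197 is 158.224.0.0/13 -> charlie
At charlie: longest match for 158.230.1.197 is 158.230.0.0/15 -> echo
At echo: longest match for 158.230.1.197 is 158.230.0.0/18 -> local delivery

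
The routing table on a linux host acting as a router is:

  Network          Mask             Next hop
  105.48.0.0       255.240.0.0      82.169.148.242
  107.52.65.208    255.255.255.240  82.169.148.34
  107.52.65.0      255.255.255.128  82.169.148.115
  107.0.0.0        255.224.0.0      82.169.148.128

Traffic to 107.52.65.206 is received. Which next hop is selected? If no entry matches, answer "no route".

No entry's prefix contains 107.52.65.206; there is no default route.

no route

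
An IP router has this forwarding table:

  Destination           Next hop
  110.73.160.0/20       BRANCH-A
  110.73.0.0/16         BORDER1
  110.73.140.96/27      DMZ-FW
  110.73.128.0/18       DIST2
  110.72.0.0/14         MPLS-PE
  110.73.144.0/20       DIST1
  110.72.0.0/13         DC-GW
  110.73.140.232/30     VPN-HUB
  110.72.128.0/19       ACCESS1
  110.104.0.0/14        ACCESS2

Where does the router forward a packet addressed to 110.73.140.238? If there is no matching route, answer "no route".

DIST2

Routes whose prefix contains 110.73.140.238:
  110.72.0.0/13 (110.72.0.0 - 110.79.255.255) -> DC-GW
  110.72.0.0/14 (110.72.0.0 - 110.75.255.255) -> MPLS-PE
  110.73.0.0/16 (110.73.0.0 - 110.73.255.255) -> BORDER1
  110.73.128.0/18 (110.73.128.0 - 110.73.191.255) -> DIST2
More-specific entries that do NOT match:
  110.73.140.232/30 (110.73.140.232 - 110.73.140.235) does not contain 110.73.140.238
  110.73.140.96/27 (110.73.140.96 - 110.73.140.127) does not contain 110.73.140.238
  110.73.160.0/20 (110.73.160.0 - 110.73.175.255) does not contain 110.73.140.238
  110.73.144.0/20 (110.73.144.0 - 110.73.159.255) does not contain 110.73.140.238
  110.72.128.0/19 (110.72.128.0 - 110.72.159.255) does not contain 110.73.140.238
Longest matching prefix is /18 -> next hop DIST2.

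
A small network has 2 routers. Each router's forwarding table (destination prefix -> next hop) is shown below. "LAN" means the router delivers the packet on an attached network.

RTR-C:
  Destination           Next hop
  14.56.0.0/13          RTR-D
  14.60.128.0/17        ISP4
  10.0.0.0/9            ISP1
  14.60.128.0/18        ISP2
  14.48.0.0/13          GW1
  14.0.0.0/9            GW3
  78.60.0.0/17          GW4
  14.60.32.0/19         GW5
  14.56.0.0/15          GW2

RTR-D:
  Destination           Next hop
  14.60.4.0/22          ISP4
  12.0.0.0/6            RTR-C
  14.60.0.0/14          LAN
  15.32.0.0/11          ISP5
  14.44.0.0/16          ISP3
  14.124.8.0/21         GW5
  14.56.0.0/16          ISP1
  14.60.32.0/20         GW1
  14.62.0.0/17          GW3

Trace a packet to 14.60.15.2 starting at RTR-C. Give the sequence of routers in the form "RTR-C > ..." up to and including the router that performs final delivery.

At RTR-C: longest match for 14.60.15.2 is 14.56.0.0/13 -> RTR-D
At RTR-D: longest match for 14.60.15.2 is 14.60.0.0/14 -> LAN

RTR-C > RTR-D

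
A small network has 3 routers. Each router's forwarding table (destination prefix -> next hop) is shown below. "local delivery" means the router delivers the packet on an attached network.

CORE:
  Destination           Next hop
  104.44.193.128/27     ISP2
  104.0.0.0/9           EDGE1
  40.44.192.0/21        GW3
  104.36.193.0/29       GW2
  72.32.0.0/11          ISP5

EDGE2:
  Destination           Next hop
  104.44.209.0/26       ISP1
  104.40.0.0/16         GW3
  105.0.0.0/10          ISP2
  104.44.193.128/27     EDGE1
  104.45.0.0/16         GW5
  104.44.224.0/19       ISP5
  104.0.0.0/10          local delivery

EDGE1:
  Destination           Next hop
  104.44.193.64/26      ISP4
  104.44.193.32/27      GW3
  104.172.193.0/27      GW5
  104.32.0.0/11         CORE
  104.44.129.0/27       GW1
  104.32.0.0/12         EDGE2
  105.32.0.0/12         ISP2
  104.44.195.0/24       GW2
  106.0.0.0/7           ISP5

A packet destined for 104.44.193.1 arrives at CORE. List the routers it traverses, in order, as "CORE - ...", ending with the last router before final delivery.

CORE - EDGE1 - EDGE2

At CORE: longest match for 104.44.193.1 is 104.0.0.0/9 -> EDGE1
At EDGE1: longest match for 104.44.193.1 is 104.32.0.0/12 -> EDGE2
At EDGE2: longest match for 104.44.193.1 is 104.0.0.0/10 -> local delivery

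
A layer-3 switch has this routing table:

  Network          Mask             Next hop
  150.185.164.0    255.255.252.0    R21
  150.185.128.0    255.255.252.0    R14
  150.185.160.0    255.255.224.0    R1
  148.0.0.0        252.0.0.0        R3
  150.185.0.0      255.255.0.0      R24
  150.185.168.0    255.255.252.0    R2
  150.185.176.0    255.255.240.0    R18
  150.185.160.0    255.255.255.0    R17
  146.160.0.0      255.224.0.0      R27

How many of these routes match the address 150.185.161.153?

3

Prefixes containing 150.185.161.153:
  148.0.0.0/6 (148.0.0.0 - 151.255.255.255)
  150.185.0.0/16 (150.185.0.0 - 150.185.255.255)
  150.185.160.0/19 (150.185.160.0 - 150.185.191.255)
Total matching entries: 3.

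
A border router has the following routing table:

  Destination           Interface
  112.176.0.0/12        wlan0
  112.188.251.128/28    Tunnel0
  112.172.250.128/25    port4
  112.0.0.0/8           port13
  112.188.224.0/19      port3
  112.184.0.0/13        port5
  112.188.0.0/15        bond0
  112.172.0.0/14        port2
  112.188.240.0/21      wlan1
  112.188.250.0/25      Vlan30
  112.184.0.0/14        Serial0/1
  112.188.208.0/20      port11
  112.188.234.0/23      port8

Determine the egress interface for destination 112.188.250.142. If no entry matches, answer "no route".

port3

Routes whose prefix contains 112.188.250.142:
  112.0.0.0/8 (112.0.0.0 - 112.255.255.255) -> port13
  112.176.0.0/12 (112.176.0.0 - 112.191.255.255) -> wlan0
  112.184.0.0/13 (112.184.0.0 - 112.191.255.255) -> port5
  112.188.0.0/15 (112.188.0.0 - 112.189.255.255) -> bond0
  112.188.224.0/19 (112.188.224.0 - 112.188.255.255) -> port3
More-specific entries that do NOT match:
  112.188.251.128/28 (112.188.251.128 - 112.188.251.143) does not contain 112.188.250.142
  112.172.250.128/25 (112.172.250.128 - 112.172.250.255) does not contain 112.188.250.142
  112.188.250.0/25 (112.188.250.0 - 112.188.250.127) does not contain 112.188.250.142
  112.188.234.0/23 (112.188.234.0 - 112.188.235.255) does not contain 112.188.250.142
  112.188.240.0/21 (112.188.240.0 - 112.188.247.255) does not contain 112.188.250.142
  112.188.208.0/20 (112.188.208.0 - 112.188.223.255) does not contain 112.188.250.142
Longest matching prefix is /19 -> interface port3.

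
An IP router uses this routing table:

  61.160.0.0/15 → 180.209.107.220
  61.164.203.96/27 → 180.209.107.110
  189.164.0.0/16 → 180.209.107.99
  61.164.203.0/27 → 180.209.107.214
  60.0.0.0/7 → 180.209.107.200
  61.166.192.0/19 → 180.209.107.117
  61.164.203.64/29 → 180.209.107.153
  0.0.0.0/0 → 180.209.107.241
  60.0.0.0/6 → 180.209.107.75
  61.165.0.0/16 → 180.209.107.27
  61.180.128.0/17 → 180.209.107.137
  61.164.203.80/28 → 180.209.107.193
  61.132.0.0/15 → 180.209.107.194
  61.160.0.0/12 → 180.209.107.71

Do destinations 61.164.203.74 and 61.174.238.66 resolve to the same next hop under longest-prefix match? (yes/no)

yes

61.164.203.74: longest match 61.160.0.0/12 -> 180.209.107.71
61.174.238.66: longest match 61.160.0.0/12 -> 180.209.107.71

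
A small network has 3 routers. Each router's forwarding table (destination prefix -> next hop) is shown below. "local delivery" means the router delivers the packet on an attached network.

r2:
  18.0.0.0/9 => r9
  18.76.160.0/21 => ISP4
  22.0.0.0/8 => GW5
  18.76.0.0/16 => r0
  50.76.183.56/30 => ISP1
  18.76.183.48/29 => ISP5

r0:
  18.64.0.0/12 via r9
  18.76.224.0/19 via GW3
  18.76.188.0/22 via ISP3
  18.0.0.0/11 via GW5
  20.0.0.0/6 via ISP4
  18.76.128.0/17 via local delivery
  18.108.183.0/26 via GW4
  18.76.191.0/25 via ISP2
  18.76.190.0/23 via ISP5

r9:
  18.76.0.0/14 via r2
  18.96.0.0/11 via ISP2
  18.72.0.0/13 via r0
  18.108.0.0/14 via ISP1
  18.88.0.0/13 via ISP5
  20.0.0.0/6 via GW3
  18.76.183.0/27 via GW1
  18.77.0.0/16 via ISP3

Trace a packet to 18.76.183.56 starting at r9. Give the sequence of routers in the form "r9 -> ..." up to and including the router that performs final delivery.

r9 -> r2 -> r0

At r9: longest match for 18.76.183.56 is 18.76.0.0/14 -> r2
At r2: longest match for 18.76.183.56 is 18.76.0.0/16 -> r0
At r0: longest match for 18.76.183.56 is 18.76.128.0/17 -> local delivery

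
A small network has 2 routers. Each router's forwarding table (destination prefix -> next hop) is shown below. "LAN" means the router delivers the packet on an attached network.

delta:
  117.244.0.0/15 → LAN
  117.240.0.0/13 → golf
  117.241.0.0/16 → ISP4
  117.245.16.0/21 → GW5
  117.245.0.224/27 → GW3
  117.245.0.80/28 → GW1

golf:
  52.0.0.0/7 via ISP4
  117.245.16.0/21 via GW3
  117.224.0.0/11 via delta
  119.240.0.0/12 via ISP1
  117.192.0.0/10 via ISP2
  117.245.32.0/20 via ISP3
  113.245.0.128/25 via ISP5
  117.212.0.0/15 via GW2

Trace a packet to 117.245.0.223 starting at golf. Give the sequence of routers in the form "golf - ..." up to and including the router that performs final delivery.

golf - delta

At golf: longest match for 117.245.0.223 is 117.224.0.0/11 -> delta
At delta: longest match for 117.245.0.223 is 117.244.0.0/15 -> LAN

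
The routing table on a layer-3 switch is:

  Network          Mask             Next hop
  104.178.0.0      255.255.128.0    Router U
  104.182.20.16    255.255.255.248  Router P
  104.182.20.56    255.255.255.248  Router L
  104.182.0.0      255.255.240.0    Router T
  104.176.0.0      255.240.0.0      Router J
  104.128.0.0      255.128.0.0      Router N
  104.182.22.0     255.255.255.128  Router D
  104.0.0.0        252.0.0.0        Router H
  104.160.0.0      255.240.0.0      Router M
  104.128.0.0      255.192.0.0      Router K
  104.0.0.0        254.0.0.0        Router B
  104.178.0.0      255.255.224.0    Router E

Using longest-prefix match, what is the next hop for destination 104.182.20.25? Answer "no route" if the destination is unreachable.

Router J

Routes whose prefix contains 104.182.20.25:
  104.0.0.0/6 (104.0.0.0 - 107.255.255.255) -> Router H
  104.0.0.0/7 (104.0.0.0 - 105.255.255.255) -> Router B
  104.128.0.0/9 (104.128.0.0 - 104.255.255.255) -> Router N
  104.128.0.0/10 (104.128.0.0 - 104.191.255.255) -> Router K
  104.176.0.0/12 (104.176.0.0 - 104.191.255.255) -> Router J
More-specific entries that do NOT match:
  104.182.20.16/29 (104.182.20.16 - 104.182.20.23) does not contain 104.182.20.25
  104.182.20.56/29 (104.182.20.56 - 104.182.20.63) does not contain 104.182.20.25
  104.182.22.0/25 (104.182.22.0 - 104.182.22.127) does not contain 104.182.20.25
  104.182.0.0/20 (104.182.0.0 - 104.182.15.255) does not contain 104.182.20.25
  104.178.0.0/19 (104.178.0.0 - 104.178.31.255) does not contain 104.182.20.25
  104.178.0.0/17 (104.178.0.0 - 104.178.127.255) does not contain 104.182.20.25
Longest matching prefix is /12 -> next hop Router J.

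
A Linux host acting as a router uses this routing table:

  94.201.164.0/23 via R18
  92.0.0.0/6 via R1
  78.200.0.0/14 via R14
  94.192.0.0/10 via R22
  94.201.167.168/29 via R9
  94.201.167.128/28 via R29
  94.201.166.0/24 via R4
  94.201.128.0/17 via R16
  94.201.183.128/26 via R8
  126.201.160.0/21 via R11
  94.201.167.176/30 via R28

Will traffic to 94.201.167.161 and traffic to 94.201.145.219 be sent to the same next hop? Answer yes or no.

yes

94.201.167.161: longest match 94.201.128.0/17 -> R16
94.201.145.219: longest match 94.201.128.0/17 -> R16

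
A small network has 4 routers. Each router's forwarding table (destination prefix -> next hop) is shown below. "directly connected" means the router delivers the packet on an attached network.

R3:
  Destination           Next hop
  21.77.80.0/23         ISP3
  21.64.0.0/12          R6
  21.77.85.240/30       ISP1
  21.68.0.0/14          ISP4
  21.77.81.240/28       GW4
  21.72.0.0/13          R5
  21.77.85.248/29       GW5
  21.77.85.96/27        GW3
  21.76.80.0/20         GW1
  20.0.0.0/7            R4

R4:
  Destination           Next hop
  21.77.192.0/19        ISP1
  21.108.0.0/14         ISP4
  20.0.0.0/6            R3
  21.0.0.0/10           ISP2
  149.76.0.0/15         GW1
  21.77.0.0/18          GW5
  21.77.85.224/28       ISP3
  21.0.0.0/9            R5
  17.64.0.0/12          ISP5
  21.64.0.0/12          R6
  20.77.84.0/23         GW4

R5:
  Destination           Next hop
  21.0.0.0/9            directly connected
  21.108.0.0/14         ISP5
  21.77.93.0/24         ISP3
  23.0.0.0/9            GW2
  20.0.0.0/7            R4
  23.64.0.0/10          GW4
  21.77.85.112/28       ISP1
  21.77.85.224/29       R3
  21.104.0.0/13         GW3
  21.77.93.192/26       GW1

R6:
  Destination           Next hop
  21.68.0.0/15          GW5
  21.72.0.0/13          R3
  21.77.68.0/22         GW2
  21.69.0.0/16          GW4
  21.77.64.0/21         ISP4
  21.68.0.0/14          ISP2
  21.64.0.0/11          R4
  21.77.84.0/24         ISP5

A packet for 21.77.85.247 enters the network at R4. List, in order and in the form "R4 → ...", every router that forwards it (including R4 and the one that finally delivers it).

R4 → R6 → R3 → R5

At R4: longest match for 21.77.85.247 is 21.64.0.0/12 -> R6
At R6: longest match for 21.77.85.247 is 21.72.0.0/13 -> R3
At R3: longest match for 21.77.85.247 is 21.72.0.0/13 -> R5
At R5: longest match for 21.77.85.247 is 21.0.0.0/9 -> directly connected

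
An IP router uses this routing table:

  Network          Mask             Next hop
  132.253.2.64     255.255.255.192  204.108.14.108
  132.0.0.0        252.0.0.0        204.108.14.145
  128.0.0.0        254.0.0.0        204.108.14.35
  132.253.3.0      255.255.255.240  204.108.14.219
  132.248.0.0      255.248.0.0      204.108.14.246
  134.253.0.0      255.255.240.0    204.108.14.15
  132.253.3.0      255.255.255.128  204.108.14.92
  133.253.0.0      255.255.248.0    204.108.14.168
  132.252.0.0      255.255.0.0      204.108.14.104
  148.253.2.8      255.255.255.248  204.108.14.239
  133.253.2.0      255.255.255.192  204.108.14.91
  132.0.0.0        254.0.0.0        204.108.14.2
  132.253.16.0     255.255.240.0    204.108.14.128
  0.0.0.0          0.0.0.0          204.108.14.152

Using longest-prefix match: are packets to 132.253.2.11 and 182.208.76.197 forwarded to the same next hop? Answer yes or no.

no

132.253.2.11: longest match 132.248.0.0/13 -> 204.108.14.246
182.208.76.197: longest match 0.0.0.0/0 -> 204.108.14.152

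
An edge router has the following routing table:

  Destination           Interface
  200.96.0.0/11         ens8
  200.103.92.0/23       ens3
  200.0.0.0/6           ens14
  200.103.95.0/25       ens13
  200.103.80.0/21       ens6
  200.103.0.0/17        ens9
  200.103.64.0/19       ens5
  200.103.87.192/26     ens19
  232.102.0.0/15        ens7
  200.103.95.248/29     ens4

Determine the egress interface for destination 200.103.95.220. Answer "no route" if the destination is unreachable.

Routes whose prefix contains 200.103.95.220:
  200.0.0.0/6 (200.0.0.0 - 203.255.255.255) -> ens14
  200.96.0.0/11 (200.96.0.0 - 200.127.255.255) -> ens8
  200.103.0.0/17 (200.103.0.0 - 200.103.127.255) -> ens9
  200.103.64.0/19 (200.103.64.0 - 200.103.95.255) -> ens5
More-specific entries that do NOT match:
  200.103.95.248/29 (200.103.95.248 - 200.103.95.255) does not contain 200.103.95.220
  200.103.87.192/26 (200.103.87.192 - 200.103.87.255) does not contain 200.103.95.220
  200.103.95.0/25 (200.103.95.0 - 200.103.95.127) does not contain 200.103.95.220
  200.103.92.0/23 (200.103.92.0 - 200.103.93.255) does not contain 200.103.95.220
  200.103.80.0/21 (200.103.80.0 - 200.103.87.255) does not contain 200.103.95.220
Longest matching prefix is /19 -> interface ens5.

ens5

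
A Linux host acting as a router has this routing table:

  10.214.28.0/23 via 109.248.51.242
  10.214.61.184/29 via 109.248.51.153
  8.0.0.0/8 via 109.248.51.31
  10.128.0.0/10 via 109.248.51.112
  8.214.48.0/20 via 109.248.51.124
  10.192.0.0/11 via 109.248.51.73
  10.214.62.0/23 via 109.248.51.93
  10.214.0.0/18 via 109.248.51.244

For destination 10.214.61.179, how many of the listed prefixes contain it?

2

Prefixes containing 10.214.61.179:
  10.192.0.0/11 (10.192.0.0 - 10.223.255.255)
  10.214.0.0/18 (10.214.0.0 - 10.214.63.255)
Total matching entries: 2.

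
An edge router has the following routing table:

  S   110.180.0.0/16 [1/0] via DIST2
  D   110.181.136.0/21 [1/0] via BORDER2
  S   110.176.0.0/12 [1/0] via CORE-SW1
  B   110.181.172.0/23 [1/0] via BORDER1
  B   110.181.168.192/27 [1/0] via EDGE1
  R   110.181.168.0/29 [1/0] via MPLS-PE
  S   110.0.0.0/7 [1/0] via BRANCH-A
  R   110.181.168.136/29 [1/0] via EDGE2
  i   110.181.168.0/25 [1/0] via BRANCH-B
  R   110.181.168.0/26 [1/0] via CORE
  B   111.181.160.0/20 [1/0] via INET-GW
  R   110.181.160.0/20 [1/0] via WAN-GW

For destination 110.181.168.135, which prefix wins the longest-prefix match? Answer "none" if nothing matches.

110.181.160.0/20

Entries matching 110.181.168.135:
  110.0.0.0/7 (110.0.0.0 - 111.255.255.255)
  110.176.0.0/12 (110.176.0.0 - 110.191.255.255)
  110.181.160.0/20 (110.181.160.0 - 110.181.175.255)
Most specific is 110.181.160.0/20.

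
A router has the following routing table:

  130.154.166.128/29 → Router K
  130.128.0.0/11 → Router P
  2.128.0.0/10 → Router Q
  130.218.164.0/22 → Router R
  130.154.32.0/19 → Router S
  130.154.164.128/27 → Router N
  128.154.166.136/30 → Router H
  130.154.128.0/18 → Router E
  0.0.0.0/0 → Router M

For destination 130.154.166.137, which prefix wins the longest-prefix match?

Entries matching 130.154.166.137:
  0.0.0.0/0 (default, matches everything)
  130.128.0.0/11 (130.128.0.0 - 130.159.255.255)
  130.154.128.0/18 (130.154.128.0 - 130.154.191.255)
Most specific is 130.154.128.0/18.

130.154.128.0/18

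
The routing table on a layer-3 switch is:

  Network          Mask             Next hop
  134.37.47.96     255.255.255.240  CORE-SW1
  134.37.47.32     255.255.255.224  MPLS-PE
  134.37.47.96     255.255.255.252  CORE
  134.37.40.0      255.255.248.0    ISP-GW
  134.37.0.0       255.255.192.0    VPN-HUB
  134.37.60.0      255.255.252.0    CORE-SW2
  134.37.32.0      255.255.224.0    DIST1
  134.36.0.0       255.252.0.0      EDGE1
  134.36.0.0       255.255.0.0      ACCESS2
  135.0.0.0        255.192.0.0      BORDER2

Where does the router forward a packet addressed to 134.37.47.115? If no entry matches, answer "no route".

ISP-GW

Routes whose prefix contains 134.37.47.115:
  134.36.0.0/14 (134.36.0.0 - 134.39.255.255) -> EDGE1
  134.37.0.0/18 (134.37.0.0 - 134.37.63.255) -> VPN-HUB
  134.37.32.0/19 (134.37.32.0 - 134.37.63.255) -> DIST1
  134.37.40.0/21 (134.37.40.0 - 134.37.47.255) -> ISP-GW
More-specific entries that do NOT match:
  134.37.47.96/30 (134.37.47.96 - 134.37.47.99) does not contain 134.37.47.115
  134.37.47.96/28 (134.37.47.96 - 134.37.47.111) does not contain 134.37.47.115
  134.37.47.32/27 (134.37.47.32 - 134.37.47.63) does not contain 134.37.47.115
  134.37.60.0/22 (134.37.60.0 - 134.37.63.255) does not contain 134.37.47.115
Longest matching prefix is /21 -> next hop ISP-GW.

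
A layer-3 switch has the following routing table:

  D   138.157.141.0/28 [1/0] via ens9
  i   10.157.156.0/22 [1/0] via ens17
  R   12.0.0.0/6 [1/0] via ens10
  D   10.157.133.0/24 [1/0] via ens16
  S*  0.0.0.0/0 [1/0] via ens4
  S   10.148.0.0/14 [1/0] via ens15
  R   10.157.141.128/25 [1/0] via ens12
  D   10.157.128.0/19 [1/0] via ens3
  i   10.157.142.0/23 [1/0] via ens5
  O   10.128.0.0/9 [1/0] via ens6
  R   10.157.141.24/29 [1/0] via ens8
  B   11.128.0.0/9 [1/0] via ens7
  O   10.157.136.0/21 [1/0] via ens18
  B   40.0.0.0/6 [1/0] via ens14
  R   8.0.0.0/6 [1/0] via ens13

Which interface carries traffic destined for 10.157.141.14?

Routes whose prefix contains 10.157.141.14:
  0.0.0.0/0 (default, matches everything) -> ens4
  8.0.0.0/6 (8.0.0.0 - 11.255.255.255) -> ens13
  10.128.0.0/9 (10.128.0.0 - 10.255.255.255) -> ens6
  10.157.128.0/19 (10.157.128.0 - 10.157.159.255) -> ens3
  10.157.136.0/21 (10.157.136.0 - 10.157.143.255) -> ens18
More-specific entries that do NOT match:
  10.157.141.24/29 (10.157.141.24 - 10.157.141.31) does not contain 10.157.141.14
  138.157.141.0/28 (138.157.141.0 - 138.157.141.15) does not contain 10.157.141.14
  10.157.141.128/25 (10.157.141.128 - 10.157.141.255) does not contain 10.157.141.14
  10.157.133.0/24 (10.157.133.0 - 10.157.133.255) does not contain 10.157.141.14
  10.157.142.0/23 (10.157.142.0 - 10.157.143.255) does not contain 10.157.141.14
  10.157.156.0/22 (10.157.156.0 - 10.157.159.255) does not contain 10.157.141.14
Longest matching prefix is /21 -> interface ens18.

ens18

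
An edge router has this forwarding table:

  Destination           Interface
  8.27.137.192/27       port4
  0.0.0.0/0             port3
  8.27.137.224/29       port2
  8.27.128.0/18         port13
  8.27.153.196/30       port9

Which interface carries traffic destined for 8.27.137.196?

Routes whose prefix contains 8.27.137.196:
  0.0.0.0/0 (default, matches everything) -> port3
  8.27.128.0/18 (8.27.128.0 - 8.27.191.255) -> port13
  8.27.137.192/27 (8.27.137.192 - 8.27.137.223) -> port4
More-specific entries that do NOT match:
  8.27.153.196/30 (8.27.153.196 - 8.27.153.199) does not contain 8.27.137.196
  8.27.137.224/29 (8.27.137.224 - 8.27.137.231) does not contain 8.27.137.196
Longest matching prefix is /27 -> interface port4.

port4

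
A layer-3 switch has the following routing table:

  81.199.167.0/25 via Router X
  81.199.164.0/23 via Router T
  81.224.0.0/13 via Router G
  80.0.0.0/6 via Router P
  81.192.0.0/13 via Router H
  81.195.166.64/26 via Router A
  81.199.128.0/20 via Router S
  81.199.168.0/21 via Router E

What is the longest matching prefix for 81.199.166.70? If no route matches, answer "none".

81.192.0.0/13

Entries matching 81.199.166.70:
  80.0.0.0/6 (80.0.0.0 - 83.255.255.255)
  81.192.0.0/13 (81.192.0.0 - 81.199.255.255)
Most specific is 81.192.0.0/13.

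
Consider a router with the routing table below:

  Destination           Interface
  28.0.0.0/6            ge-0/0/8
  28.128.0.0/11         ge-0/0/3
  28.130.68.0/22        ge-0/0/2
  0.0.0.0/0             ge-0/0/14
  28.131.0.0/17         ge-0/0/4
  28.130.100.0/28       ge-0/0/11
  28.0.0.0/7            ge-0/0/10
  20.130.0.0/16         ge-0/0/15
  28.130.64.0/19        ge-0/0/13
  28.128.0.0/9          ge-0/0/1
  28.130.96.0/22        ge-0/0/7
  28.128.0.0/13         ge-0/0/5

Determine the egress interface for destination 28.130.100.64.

Routes whose prefix contains 28.130.100.64:
  0.0.0.0/0 (default, matches everything) -> ge-0/0/14
  28.0.0.0/6 (28.0.0.0 - 31.255.255.255) -> ge-0/0/8
  28.0.0.0/7 (28.0.0.0 - 29.255.255.255) -> ge-0/0/10
  28.128.0.0/9 (28.128.0.0 - 28.255.255.255) -> ge-0/0/1
  28.128.0.0/11 (28.128.0.0 - 28.159.255.255) -> ge-0/0/3
  28.128.0.0/13 (28.128.0.0 - 28.135.255.255) -> ge-0/0/5
More-specific entries that do NOT match:
  28.130.100.0/28 (28.130.100.0 - 28.130.100.15) does not contain 28.130.100.64
  28.130.68.0/22 (28.130.68.0 - 28.130.71.255) does not contain 28.130.100.64
  28.130.96.0/22 (28.130.96.0 - 28.130.99.255) does not contain 28.130.100.64
  28.130.64.0/19 (28.130.64.0 - 28.130.95.255) does not contain 28.130.100.64
  28.131.0.0/17 (28.131.0.0 - 28.131.127.255) does not contain 28.130.100.64
  20.130.0.0/16 (20.130.0.0 - 20.130.255.255) does not contain 28.130.100.64
Longest matching prefix is /13 -> interface ge-0/0/5.

ge-0/0/5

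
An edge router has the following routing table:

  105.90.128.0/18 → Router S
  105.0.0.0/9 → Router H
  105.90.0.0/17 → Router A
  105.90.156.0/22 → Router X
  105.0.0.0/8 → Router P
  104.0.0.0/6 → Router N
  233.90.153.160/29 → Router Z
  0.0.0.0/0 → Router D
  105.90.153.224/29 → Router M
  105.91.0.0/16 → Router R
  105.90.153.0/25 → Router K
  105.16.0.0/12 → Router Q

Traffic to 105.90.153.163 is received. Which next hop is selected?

Routes whose prefix contains 105.90.153.163:
  0.0.0.0/0 (default, matches everything) -> Router D
  104.0.0.0/6 (104.0.0.0 - 107.255.255.255) -> Router N
  105.0.0.0/8 (105.0.0.0 - 105.255.255.255) -> Router P
  105.0.0.0/9 (105.0.0.0 - 105.127.255.255) -> Router H
  105.90.128.0/18 (105.90.128.0 - 105.90.191.255) -> Router S
More-specific entries that do NOT match:
  233.90.153.160/29 (233.90.153.160 - 233.90.153.167) does not contain 105.90.153.163
  105.90.153.224/29 (105.90.153.224 - 105.90.153.231) does not contain 105.90.153.163
  105.90.153.0/25 (105.90.153.0 - 105.90.153.127) does not contain 105.90.153.163
  105.90.156.0/22 (105.90.156.0 - 105.90.159.255) does not contain 105.90.153.163
Longest matching prefix is /18 -> next hop Router S.

Router S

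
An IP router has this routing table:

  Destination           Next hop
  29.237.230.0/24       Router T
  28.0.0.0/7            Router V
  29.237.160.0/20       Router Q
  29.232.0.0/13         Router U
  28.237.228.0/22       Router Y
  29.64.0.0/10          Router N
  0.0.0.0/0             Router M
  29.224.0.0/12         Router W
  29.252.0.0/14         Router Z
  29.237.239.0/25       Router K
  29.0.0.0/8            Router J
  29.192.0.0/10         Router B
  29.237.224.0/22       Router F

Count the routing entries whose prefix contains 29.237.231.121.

6

Prefixes containing 29.237.231.121:
  0.0.0.0/0 (default, matches everything)
  28.0.0.0/7 (28.0.0.0 - 29.255.255.255)
  29.0.0.0/8 (29.0.0.0 - 29.255.255.255)
  29.192.0.0/10 (29.192.0.0 - 29.255.255.255)
  29.224.0.0/12 (29.224.0.0 - 29.239.255.255)
  29.232.0.0/13 (29.232.0.0 - 29.239.255.255)
Total matching entries: 6.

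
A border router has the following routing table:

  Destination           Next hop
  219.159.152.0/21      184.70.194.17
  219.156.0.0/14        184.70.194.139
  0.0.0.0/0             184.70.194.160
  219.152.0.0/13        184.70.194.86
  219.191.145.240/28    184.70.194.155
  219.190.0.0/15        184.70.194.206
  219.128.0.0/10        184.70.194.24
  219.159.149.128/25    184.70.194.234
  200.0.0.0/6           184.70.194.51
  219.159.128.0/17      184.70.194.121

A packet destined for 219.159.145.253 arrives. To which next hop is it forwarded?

184.70.194.121

Routes whose prefix contains 219.159.145.253:
  0.0.0.0/0 (default, matches everything) -> 184.70.194.160
  219.128.0.0/10 (219.128.0.0 - 219.191.255.255) -> 184.70.194.24
  219.152.0.0/13 (219.152.0.0 - 219.159.255.255) -> 184.70.194.86
  219.156.0.0/14 (219.156.0.0 - 219.159.255.255) -> 184.70.194.139
  219.159.128.0/17 (219.159.128.0 - 219.159.255.255) -> 184.70.194.121
More-specific entries that do NOT match:
  219.191.145.240/28 (219.191.145.240 - 219.191.145.255) does not contain 219.159.145.253
  219.159.149.128/25 (219.159.149.128 - 219.159.149.255) does not contain 219.159.145.253
  219.159.152.0/21 (219.159.152.0 - 219.159.159.255) does not contain 219.159.145.253
Longest matching prefix is /17 -> next hop 184.70.194.121.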